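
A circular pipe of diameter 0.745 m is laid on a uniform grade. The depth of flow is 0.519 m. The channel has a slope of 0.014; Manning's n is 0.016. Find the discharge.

For a circular section of diameter D = 0.745 m at depth y = 0.519 m, the central angle is θ = 2 arccos(1 − 2y/D) = 3.95 rad. Then A = (D²/8)(θ − sin θ) = 0.3242 m² and P = Dθ/2 = 1.471 m.
Hydraulic radius R = A/P = 0.3242/1.471 = 0.2203 m.
Manning's equation: Q = (1/n) A R^(2/3) S^(1/2) = (1/0.016) × 0.3242 × 0.2203^(2/3) × 0.014^(1/2) = 0.875 m³/s.

Q = 0.875 m³/s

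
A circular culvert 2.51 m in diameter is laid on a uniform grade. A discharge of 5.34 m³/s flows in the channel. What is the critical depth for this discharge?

At critical depth, Q² T / (g A³) = 1, i.e. A³/T = Q²/g = 5.34²/9.81 = 2.907.
Try y = 0.757 m: A³/T = 0.8635 — short.
Try y = 1.2 m: A³/T = 5.084 — over.
Try y = 1.04 m: A³/T = 2.939 — matches.

y_c = 1.04 m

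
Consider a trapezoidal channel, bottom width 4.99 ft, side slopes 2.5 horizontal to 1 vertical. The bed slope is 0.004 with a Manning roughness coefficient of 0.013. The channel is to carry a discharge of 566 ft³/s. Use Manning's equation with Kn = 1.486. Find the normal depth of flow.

Manning's equation rearranged: A R^(2/3) = nQ / (1.486·√S) = 0.013 × 566 / (1.486 × √0.004) = 78.29.
At y = 4.27 ft: A R^(2/3) = 119.6 — high.
At y = 3.53 ft: A R^(2/3) = 78.24 — matches.

y_n = 3.53 ft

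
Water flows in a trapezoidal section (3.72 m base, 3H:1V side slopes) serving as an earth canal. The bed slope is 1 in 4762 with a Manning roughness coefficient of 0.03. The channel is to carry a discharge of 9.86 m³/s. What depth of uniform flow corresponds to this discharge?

y_n = 1.94 m

Manning's equation rearranged: A R^(2/3) = nQ / (1·√S) = 0.03 × 9.86 / (√0.00021) = 20.41.
At y = 1.66 m: A R^(2/3) = 14.59 — short.
At y = 2.39 m: A R^(2/3) = 32.29 — over.
At y = 1.94 m: A R^(2/3) = 20.4 — matches.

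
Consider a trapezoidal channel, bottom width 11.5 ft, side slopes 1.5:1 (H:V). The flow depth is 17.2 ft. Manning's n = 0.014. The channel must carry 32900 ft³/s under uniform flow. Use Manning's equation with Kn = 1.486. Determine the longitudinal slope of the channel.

With bottom width b = 11.5 ft and side slope z = 1.5: A = (b + zy)y = (11.5 + 1.5×17.2)×17.2 = 641.6 ft²; P = b + 2y√(1+z²) = 11.5 + 2×17.2×1.803 = 73.52 ft.
Hydraulic radius R = A/P = 641.6/73.52 = 8.727 ft.
From Manning's equation, S = [nQ / (1.486 A R^(2/3))]² = [0.014 × 32900 / (1.486 × 641.6 × 8.727^(2/3))]² = 0.013.

S = 0.013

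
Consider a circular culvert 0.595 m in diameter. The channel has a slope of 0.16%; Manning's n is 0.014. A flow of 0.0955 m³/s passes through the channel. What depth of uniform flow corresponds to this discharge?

y_n = 0.272 m

Manning's equation rearranged: A R^(2/3) = nQ / (1·√S) = 0.014 × 0.0955 / (√0.0016) = 0.03343.
At y = 0.225 m: A R^(2/3) = 0.02372 — too small.
At y = 0.333 m: A R^(2/3) = 0.04702 — too large.
At y = 0.272 m: A R^(2/3) = 0.03343 — matches.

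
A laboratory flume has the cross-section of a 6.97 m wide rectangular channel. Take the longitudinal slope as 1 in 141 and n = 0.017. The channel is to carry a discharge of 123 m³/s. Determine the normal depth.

Manning's equation rearranged: A R^(2/3) = nQ / (1·√S) = 0.017 × 123 / (√0.007092) = 24.83.
Trying y = 3.4 m: A R^(2/3) = 34.03 — high.
Trying y = 2.69 m: A R^(2/3) = 24.77 — close enough.

y_n = 2.69 m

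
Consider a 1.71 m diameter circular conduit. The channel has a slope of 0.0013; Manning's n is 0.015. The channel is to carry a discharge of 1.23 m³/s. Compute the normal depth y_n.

Manning's equation rearranged: A R^(2/3) = nQ / (1·√S) = 0.015 × 1.23 / (√0.0013) = 0.5117.
Try y = 0.949 m: A R^(2/3) = 0.7745 — over.
Try y = 0.744 m: A R^(2/3) = 0.5113 — close enough.

y_n = 0.744 m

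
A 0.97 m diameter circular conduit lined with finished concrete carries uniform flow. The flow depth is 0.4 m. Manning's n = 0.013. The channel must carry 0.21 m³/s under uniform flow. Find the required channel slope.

For a circular section of diameter D = 0.97 m at depth y = 0.4 m, the central angle is θ = 2 arccos(1 − 2y/D) = 2.789 rad. Then A = (D²/8)(θ − sin θ) = 0.2875 m² and P = Dθ/2 = 1.353 m.
Hydraulic radius R = A/P = 0.2875/1.353 = 0.2125 m.
From Manning's equation, S = [nQ / (1 A R^(2/3))]² = [0.013 × 0.21 / (1 × 0.2875 × 0.2125^(2/3))]² = 0.000711.

S = 0.000711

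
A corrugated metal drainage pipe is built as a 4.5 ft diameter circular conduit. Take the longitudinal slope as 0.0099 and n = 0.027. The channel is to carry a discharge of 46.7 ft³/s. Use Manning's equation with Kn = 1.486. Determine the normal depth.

y_n = 2.24 ft

Manning's equation rearranged: A R^(2/3) = nQ / (1.486·√S) = 0.027 × 46.7 / (1.486 × √0.0099) = 8.528.
At y = 1.72 ft: A R^(2/3) = 5.332 — too small.
At y = 2.44 ft: A R^(2/3) = 9.846 — too large.
At y = 2.24 ft: A R^(2/3) = 8.537 — ≈ 8.528.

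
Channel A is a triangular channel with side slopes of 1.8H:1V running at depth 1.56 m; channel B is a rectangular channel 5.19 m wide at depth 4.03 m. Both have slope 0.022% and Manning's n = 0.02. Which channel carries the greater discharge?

Channel A: For a triangular section with side slope z = 1.8: A = zy² = 1.8×1.56² = 4.38 m²; P = 2y√(1+z²) = 2×1.56×2.059 = 6.424 m. Hydraulic radius R = A/P = 4.38/6.424 = 0.6818 m. Q_A = (1/0.02)·4.38·0.6818^(2/3)·√0.00022 = 2.517 m³/s.
Channel B: Flow area A = b·y = 5.19 × 4.03 = 20.92 m². Wetted perimeter P = b + 2y = 5.19 + 2×4.03 = 13.25 m. Hydraulic radius R = A/P = 20.92/13.25 = 1.579 m. Q_B = (1/0.02)·20.92·1.579^(2/3)·√0.00022 = 21.03 m³/s.
Q_A = 2.517 m³/s vs Q_B = 21.03 m³/s, so channel B carries more.

channel B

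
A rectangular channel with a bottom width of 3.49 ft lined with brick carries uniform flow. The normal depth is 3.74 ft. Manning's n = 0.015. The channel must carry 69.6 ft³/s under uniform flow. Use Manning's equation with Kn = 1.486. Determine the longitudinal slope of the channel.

Flow area A = b·y = 3.49 × 3.74 = 13.05 ft². Wetted perimeter P = b + 2y = 3.49 + 2×3.74 = 10.97 ft.
Hydraulic radius R = A/P = 13.05/10.97 = 1.19 ft.
From Manning's equation, S = [nQ / (1.486 A R^(2/3))]² = [0.015 × 69.6 / (1.486 × 13.05 × 1.19^(2/3))]² = 0.0023.

S = 0.0023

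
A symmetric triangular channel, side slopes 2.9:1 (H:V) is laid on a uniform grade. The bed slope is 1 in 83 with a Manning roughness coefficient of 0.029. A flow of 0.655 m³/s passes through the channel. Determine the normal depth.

y_n = 0.419 m

Manning's equation rearranged: A R^(2/3) = nQ / (1·√S) = 0.029 × 0.655 / (√0.01205) = 0.1731.
Trying y = 0.505 m: A R^(2/3) = 0.2846 — high.
Trying y = 0.301 m: A R^(2/3) = 0.07161 — low.
Trying y = 0.419 m: A R^(2/3) = 0.173 — matches.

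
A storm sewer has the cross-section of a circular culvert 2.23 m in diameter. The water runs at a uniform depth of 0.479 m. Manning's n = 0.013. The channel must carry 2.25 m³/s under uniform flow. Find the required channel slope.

S = 0.0119

For a circular section of diameter D = 2.23 m at depth y = 0.479 m, the central angle is θ = 2 arccos(1 − 2y/D) = 1.928 rad. Then A = (D²/8)(θ − sin θ) = 0.6158 m² and P = Dθ/2 = 2.149 m.
Hydraulic radius R = A/P = 0.6158/2.149 = 0.2865 m.
From Manning's equation, S = [nQ / (1 A R^(2/3))]² = [0.013 × 2.25 / (1 × 0.6158 × 0.2865^(2/3))]² = 0.0119.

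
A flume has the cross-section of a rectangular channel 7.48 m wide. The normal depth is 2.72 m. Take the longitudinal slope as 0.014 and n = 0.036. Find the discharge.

Q = 90.5 m³/s

Flow area A = b·y = 7.48 × 2.72 = 20.35 m². Wetted perimeter P = b + 2y = 7.48 + 2×2.72 = 12.92 m.
Hydraulic radius R = A/P = 20.35/12.92 = 1.575 m.
Manning's equation: Q = (1/n) A R^(2/3) S^(1/2) = (1/0.036) × 20.35 × 1.575^(2/3) × 0.014^(1/2) = 90.5 m³/s.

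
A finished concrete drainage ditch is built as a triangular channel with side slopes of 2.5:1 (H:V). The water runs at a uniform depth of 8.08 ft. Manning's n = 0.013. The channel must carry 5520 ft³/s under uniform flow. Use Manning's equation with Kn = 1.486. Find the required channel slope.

For a triangular section with side slope z = 2.5: A = zy² = 2.5×8.08² = 163.2 ft²; P = 2y√(1+z²) = 2×8.08×2.693 = 43.51 ft.
Hydraulic radius R = A/P = 163.2/43.51 = 3.751 ft.
From Manning's equation, S = [nQ / (1.486 A R^(2/3))]² = [0.013 × 5520 / (1.486 × 163.2 × 3.751^(2/3))]² = 0.015.

S = 0.015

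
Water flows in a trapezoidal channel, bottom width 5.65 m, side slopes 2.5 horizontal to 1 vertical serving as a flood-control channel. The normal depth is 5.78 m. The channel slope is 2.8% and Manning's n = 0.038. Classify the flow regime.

supercritical

With bottom width b = 5.65 m and side slope z = 2.5: A = (b + zy)y = (5.65 + 2.5×5.78)×5.78 = 116.2 m²; P = b + 2y√(1+z²) = 5.65 + 2×5.78×2.693 = 36.78 m.
Hydraulic radius R = A/P = 116.2/36.78 = 3.159 m.
V = (1/n) R^(2/3) √S = (1/0.038) × 3.159^(2/3) × √0.028 = 9.481 m/s. Hydraulic depth D_h = A/T = 116.2/34.55 = 3.363 m.
Froude number Fr = V/√(g·D_h) = 9.481/√(9.81×3.363) = 1.65, which is greater than 1, so the flow is supercritical.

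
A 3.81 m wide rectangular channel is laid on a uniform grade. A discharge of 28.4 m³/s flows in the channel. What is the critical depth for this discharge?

For a rectangular channel, critical depth y_c = (q²/g)^(1/3) where q = Q/b = 28.4/3.81 = 7.454 m²/s.
So y_c = (7.454²/9.81)^(1/3) = 1.78 m.

y_c = 1.78 m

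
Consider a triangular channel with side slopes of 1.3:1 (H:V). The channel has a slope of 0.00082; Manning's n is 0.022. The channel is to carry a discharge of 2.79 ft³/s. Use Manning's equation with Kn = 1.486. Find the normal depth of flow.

Manning's equation rearranged: A R^(2/3) = nQ / (1.486·√S) = 0.022 × 2.79 / (1.486 × √0.00082) = 1.442.
Trying y = 1.45 ft: A R^(2/3) = 1.889 — over.
Trying y = 1.31 ft: A R^(2/3) = 1.441 — close enough.

y_n = 1.31 ft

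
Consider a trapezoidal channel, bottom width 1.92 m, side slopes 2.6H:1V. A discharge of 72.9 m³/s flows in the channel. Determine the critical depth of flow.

At critical depth, Q² T / (g A³) = 1, i.e. A³/T = Q²/g = 72.9²/9.81 = 541.7.
Trying y = 2.75 m: A³/T = 956.7 — high.
Trying y = 2.04 m: A³/T = 255.5 — low.
Trying y = 2.42 m: A³/T = 541.1 — matches.

y_c = 2.42 m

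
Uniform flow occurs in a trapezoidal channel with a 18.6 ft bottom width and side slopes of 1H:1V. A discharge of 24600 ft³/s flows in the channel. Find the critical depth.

y_c = 25 ft

At critical depth, Q² T / (g A³) = 1, i.e. A³/T = Q²/g = 24600²/32.2 = 18790000.
At y = 27.8 ft: A³/T = 28930000 — high.
At y = 25 ft: A³/T = 18880000 — close enough.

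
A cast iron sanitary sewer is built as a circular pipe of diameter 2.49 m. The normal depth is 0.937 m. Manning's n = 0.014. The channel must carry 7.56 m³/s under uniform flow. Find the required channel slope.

For a circular section of diameter D = 2.49 m at depth y = 0.937 m, the central angle is θ = 2 arccos(1 − 2y/D) = 2.642 rad. Then A = (D²/8)(θ − sin θ) = 1.676 m² and P = Dθ/2 = 3.289 m.
Hydraulic radius R = A/P = 1.676/3.289 = 0.5095 m.
From Manning's equation, S = [nQ / (1 A R^(2/3))]² = [0.014 × 7.56 / (1 × 1.676 × 0.5095^(2/3))]² = 0.0098.

S = 0.0098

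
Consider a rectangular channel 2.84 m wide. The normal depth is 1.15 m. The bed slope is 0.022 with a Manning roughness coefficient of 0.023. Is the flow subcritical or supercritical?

Flow area A = b·y = 2.84 × 1.15 = 3.266 m². Wetted perimeter P = b + 2y = 2.84 + 2×1.15 = 5.14 m.
Hydraulic radius R = A/P = 3.266/5.14 = 0.6354 m.
V = (1/n) R^(2/3) √S = (1/0.023) × 0.6354^(2/3) × √0.022 = 4.766 m/s. Hydraulic depth D_h = A/T = 3.266/2.84 = 1.15 m.
Froude number Fr = V/√(g·D_h) = 4.766/√(9.81×1.15) = 1.42, which is greater than 1, so the flow is supercritical.

supercritical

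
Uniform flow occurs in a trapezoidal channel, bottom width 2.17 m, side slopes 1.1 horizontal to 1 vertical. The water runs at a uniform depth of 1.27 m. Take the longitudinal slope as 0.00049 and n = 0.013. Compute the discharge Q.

With bottom width b = 2.17 m and side slope z = 1.1: A = (b + zy)y = (2.17 + 1.1×1.27)×1.27 = 4.53 m²; P = b + 2y√(1+z²) = 2.17 + 2×1.27×1.487 = 5.946 m.
Hydraulic radius R = A/P = 4.53/5.946 = 0.7619 m.
Manning's equation: Q = (1/n) A R^(2/3) S^(1/2) = (1/0.013) × 4.53 × 0.7619^(2/3) × 0.00049^(1/2) = 6.43 m³/s.

Q = 6.43 m³/s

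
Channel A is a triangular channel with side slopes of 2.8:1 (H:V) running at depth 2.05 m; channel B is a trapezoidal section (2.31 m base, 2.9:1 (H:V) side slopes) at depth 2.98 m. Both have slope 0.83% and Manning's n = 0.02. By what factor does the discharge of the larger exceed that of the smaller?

3.86

Channel A: For a triangular section with side slope z = 2.8: A = zy² = 2.8×2.05² = 11.77 m²; P = 2y√(1+z²) = 2×2.05×2.973 = 12.19 m. Hydraulic radius R = A/P = 11.77/12.19 = 0.9653 m. Q_A = (1/0.02)·11.77·0.9653^(2/3)·√0.0083 = 52.35 m³/s.
Channel B: With bottom width b = 2.31 m and side slope z = 2.9: A = (b + zy)y = (2.31 + 2.9×2.98)×2.98 = 32.64 m²; P = b + 2y√(1+z²) = 2.31 + 2×2.98×3.068 = 20.59 m. Hydraulic radius R = A/P = 32.64/20.59 = 1.585 m. Q_B = (1/0.02)·32.64·1.585^(2/3)·√0.0083 = 202.1 m³/s.
The larger discharge is 202.1 m³/s and the smaller is 52.35 m³/s; the ratio is 3.86.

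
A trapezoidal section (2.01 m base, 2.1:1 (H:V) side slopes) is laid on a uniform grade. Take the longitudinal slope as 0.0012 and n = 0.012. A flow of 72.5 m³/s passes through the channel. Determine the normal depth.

Manning's equation rearranged: A R^(2/3) = nQ / (1·√S) = 0.012 × 72.5 / (√0.0012) = 25.11.
At y = 2.21 m: A R^(2/3) = 16.56 — too small.
At y = 3.34 m: A R^(2/3) = 43.23 — too large.
At y = 2.65 m: A R^(2/3) = 25.12 — matches.

y_n = 2.65 m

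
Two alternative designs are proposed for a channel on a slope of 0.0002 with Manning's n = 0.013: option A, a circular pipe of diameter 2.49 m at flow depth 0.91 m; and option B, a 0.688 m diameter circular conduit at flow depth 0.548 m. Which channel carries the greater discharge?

Channel A: For a circular section of diameter D = 2.49 m at depth y = 0.91 m, the central angle is θ = 2 arccos(1 − 2y/D) = 2.597 rad. Then A = (D²/8)(θ − sin θ) = 1.611 m² and P = Dθ/2 = 3.233 m. Hydraulic radius R = A/P = 1.611/3.233 = 0.4982 m. Q_A = (1/0.013)·1.611·0.4982^(2/3)·√0.0002 = 1.101 m³/s.
Channel B: For a circular section of diameter D = 0.688 m at depth y = 0.548 m, the central angle is θ = 2 arccos(1 − 2y/D) = 4.411 rad. Then A = (D²/8)(θ − sin θ) = 0.3175 m² and P = Dθ/2 = 1.517 m. Hydraulic radius R = A/P = 0.3175/1.517 = 0.2092 m. Q_B = (1/0.013)·0.3175·0.2092^(2/3)·√0.0002 = 0.1217 m³/s.
Q_A = 1.101 m³/s vs Q_B = 0.1217 m³/s, so channel A carries more.

channel A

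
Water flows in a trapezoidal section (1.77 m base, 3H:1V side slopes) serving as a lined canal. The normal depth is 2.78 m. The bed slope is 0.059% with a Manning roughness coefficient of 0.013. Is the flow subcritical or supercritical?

With bottom width b = 1.77 m and side slope z = 3: A = (b + zy)y = (1.77 + 3×2.78)×2.78 = 28.11 m²; P = b + 2y√(1+z²) = 1.77 + 2×2.78×3.162 = 19.35 m.
Hydraulic radius R = A/P = 28.11/19.35 = 1.452 m.
V = (1/n) R^(2/3) √S = (1/0.013) × 1.452^(2/3) × √0.00059 = 2.396 m/s. Hydraulic depth D_h = A/T = 28.11/18.45 = 1.523 m.
Froude number Fr = V/√(g·D_h) = 2.396/√(9.81×1.523) = 0.62, which is less than 1, so the flow is subcritical.

subcritical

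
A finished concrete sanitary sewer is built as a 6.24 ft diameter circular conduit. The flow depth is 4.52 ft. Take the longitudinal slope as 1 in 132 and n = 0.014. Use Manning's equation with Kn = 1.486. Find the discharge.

Q = 332 ft³/s

For a circular section of diameter D = 6.24 ft at depth y = 4.52 ft, the central angle is θ = 2 arccos(1 − 2y/D) = 4.072 rad. Then A = (D²/8)(θ − sin θ) = 23.72 ft² and P = Dθ/2 = 12.71 ft.
Hydraulic radius R = A/P = 23.72/12.71 = 1.867 ft.
Manning's equation: Q = (1.486/n) A R^(2/3) S^(1/2) = (1.486/0.014) × 23.72 × 1.867^(2/3) × 0.007576^(1/2) = 332 ft³/s.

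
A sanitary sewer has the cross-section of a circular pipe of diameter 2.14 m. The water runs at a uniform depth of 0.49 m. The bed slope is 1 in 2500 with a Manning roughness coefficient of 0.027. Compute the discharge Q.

Q = 0.202 m³/s

For a circular section of diameter D = 2.14 m at depth y = 0.49 m, the central angle is θ = 2 arccos(1 − 2y/D) = 1.996 rad. Then A = (D²/8)(θ − sin θ) = 0.621 m² and P = Dθ/2 = 2.136 m.
Hydraulic radius R = A/P = 0.621/2.136 = 0.2908 m.
Manning's equation: Q = (1/n) A R^(2/3) S^(1/2) = (1/0.027) × 0.621 × 0.2908^(2/3) × 0.0004^(1/2) = 0.202 m³/s.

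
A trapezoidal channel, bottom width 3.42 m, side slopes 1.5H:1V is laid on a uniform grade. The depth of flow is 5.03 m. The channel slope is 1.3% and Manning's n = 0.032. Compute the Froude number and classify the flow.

With bottom width b = 3.42 m and side slope z = 1.5: A = (b + zy)y = (3.42 + 1.5×5.03)×5.03 = 55.15 m²; P = b + 2y√(1+z²) = 3.42 + 2×5.03×1.803 = 21.56 m.
Hydraulic radius R = A/P = 55.15/21.56 = 2.559 m.
V = (1/n) R^(2/3) √S = (1/0.032) × 2.559^(2/3) × √0.013 = 6.665 m/s. Hydraulic depth D_h = A/T = 55.15/18.51 = 2.98 m.
Froude number Fr = V/√(g·D_h) = 6.665/√(9.81×2.98) = 1.23, which is greater than 1, so the flow is supercritical.

supercritical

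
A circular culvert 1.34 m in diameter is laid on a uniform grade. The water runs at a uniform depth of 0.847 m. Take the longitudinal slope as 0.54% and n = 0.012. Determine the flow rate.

For a circular section of diameter D = 1.34 m at depth y = 0.847 m, the central angle is θ = 2 arccos(1 − 2y/D) = 3.676 rad. Then A = (D²/8)(θ − sin θ) = 0.9395 m² and P = Dθ/2 = 2.463 m.
Hydraulic radius R = A/P = 0.9395/2.463 = 0.3814 m.
Manning's equation: Q = (1/n) A R^(2/3) S^(1/2) = (1/0.012) × 0.9395 × 0.3814^(2/3) × 0.0054^(1/2) = 3.03 m³/s.

Q = 3.03 m³/s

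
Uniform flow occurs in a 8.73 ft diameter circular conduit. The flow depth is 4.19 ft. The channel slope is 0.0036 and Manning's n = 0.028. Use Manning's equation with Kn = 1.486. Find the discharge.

For a circular section of diameter D = 8.73 ft at depth y = 4.19 ft, the central angle is θ = 2 arccos(1 − 2y/D) = 3.061 rad. Then A = (D²/8)(θ − sin θ) = 28.4 ft² and P = Dθ/2 = 13.36 ft.
Hydraulic radius R = A/P = 28.4/13.36 = 2.125 ft.
Manning's equation: Q = (1.486/n) A R^(2/3) S^(1/2) = (1.486/0.028) × 28.4 × 2.125^(2/3) × 0.0036^(1/2) = 150 ft³/s.

Q = 150 ft³/s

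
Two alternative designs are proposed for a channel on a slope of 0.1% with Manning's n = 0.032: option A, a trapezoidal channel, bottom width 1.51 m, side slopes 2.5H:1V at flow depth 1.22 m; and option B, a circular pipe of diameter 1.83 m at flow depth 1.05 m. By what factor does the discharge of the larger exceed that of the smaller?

4.43

Channel A: With bottom width b = 1.51 m and side slope z = 2.5: A = (b + zy)y = (1.51 + 2.5×1.22)×1.22 = 5.563 m²; P = b + 2y√(1+z²) = 1.51 + 2×1.22×2.693 = 8.08 m. Hydraulic radius R = A/P = 5.563/8.08 = 0.6885 m. Q_A = (1/0.032)·5.563·0.6885^(2/3)·√0.001 = 4.287 m³/s.
Channel B: For a circular section of diameter D = 1.83 m at depth y = 1.05 m, the central angle is θ = 2 arccos(1 − 2y/D) = 3.438 rad. Then A = (D²/8)(θ − sin θ) = 1.561 m² and P = Dθ/2 = 3.146 m. Hydraulic radius R = A/P = 1.561/3.146 = 0.4963 m. Q_B = (1/0.032)·1.561·0.4963^(2/3)·√0.001 = 0.9672 m³/s.
The larger discharge is 4.287 m³/s and the smaller is 0.9672 m³/s; the ratio is 4.43.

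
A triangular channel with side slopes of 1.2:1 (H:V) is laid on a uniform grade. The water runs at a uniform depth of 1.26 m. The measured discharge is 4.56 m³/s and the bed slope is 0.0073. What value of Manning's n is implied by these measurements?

n = 0.022

For a triangular section with side slope z = 1.2: A = zy² = 1.2×1.26² = 1.905 m²; P = 2y√(1+z²) = 2×1.26×1.562 = 3.936 m.
Hydraulic radius R = A/P = 1.905/3.936 = 0.484 m.
Rearranging Manning's equation: n = (1/Q) A R^(2/3) S^(1/2) = (1/4.56) × 1.905 × 0.484^(2/3) × √0.0073 = 0.022.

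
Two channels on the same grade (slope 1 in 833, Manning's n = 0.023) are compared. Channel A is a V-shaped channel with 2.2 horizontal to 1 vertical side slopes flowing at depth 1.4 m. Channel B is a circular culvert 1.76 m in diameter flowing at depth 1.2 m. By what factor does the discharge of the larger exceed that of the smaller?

2.81

Channel A: For a triangular section with side slope z = 2.2: A = zy² = 2.2×1.4² = 4.312 m²; P = 2y√(1+z²) = 2×1.4×2.417 = 6.767 m. Hydraulic radius R = A/P = 4.312/6.767 = 0.6373 m. Q_A = (1/0.023)·4.312·0.6373^(2/3)·√0.0012 = 4.81 m³/s.
Channel B: For a circular section of diameter D = 1.76 m at depth y = 1.2 m, the central angle is θ = 2 arccos(1 − 2y/D) = 3.886 rad. Then A = (D²/8)(θ − sin θ) = 1.767 m² and P = Dθ/2 = 3.42 m. Hydraulic radius R = A/P = 1.767/3.42 = 0.5167 m. Q_B = (1/0.023)·1.767·0.5167^(2/3)·√0.0012 = 1.714 m³/s.
The larger discharge is 4.81 m³/s and the smaller is 1.714 m³/s; the ratio is 2.81.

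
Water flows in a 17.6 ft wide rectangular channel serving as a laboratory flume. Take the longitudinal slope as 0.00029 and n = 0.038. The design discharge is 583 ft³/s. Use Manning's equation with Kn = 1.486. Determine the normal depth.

Manning's equation rearranged: A R^(2/3) = nQ / (1.486·√S) = 0.038 × 583 / (1.486 × √0.00029) = 875.5.
Try y = 13.3 ft: A R^(2/3) = 711.2 — too small.
Try y = 19.5 ft: A R^(2/3) = 1141 — too large.
Try y = 15.7 ft: A R^(2/3) = 875.4 — ≈ 875.5.

y_n = 15.7 ft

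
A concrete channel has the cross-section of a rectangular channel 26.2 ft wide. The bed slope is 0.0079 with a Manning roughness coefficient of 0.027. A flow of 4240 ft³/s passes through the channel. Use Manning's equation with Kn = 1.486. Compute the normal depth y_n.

y_n = 10.3 ft

Manning's equation rearranged: A R^(2/3) = nQ / (1.486·√S) = 0.027 × 4240 / (1.486 × √0.0079) = 866.8.
At y = 12.5 ft: A R^(2/3) = 1129 — over.
At y = 10.3 ft: A R^(2/3) = 867.8 — close enough.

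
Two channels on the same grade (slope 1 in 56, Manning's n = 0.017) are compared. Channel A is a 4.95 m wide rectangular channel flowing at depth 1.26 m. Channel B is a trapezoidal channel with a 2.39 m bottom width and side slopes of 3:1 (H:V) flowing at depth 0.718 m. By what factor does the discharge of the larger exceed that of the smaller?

Channel A: Flow area A = b·y = 4.95 × 1.26 = 6.237 m². Wetted perimeter P = b + 2y = 4.95 + 2×1.26 = 7.47 m. Hydraulic radius R = A/P = 6.237/7.47 = 0.8349 m. Q_A = (1/0.017)·6.237·0.8349^(2/3)·√0.01786 = 43.47 m³/s.
Channel B: With bottom width b = 2.39 m and side slope z = 3: A = (b + zy)y = (2.39 + 3×0.718)×0.718 = 3.263 m²; P = b + 2y√(1+z²) = 2.39 + 2×0.718×3.162 = 6.931 m. Hydraulic radius R = A/P = 3.263/6.931 = 0.4707 m. Q_B = (1/0.017)·3.263·0.4707^(2/3)·√0.01786 = 15.52 m³/s.
The larger discharge is 43.47 m³/s and the smaller is 15.52 m³/s; the ratio is 2.8.

2.8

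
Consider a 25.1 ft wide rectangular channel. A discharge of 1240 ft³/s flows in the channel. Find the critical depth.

For a rectangular channel, critical depth y_c = (q²/g)^(1/3) where q = Q/b = 1240/25.1 = 49.4 ft²/s.
So y_c = (49.4²/32.2)^(1/3) = 4.23 ft.

y_c = 4.23 ft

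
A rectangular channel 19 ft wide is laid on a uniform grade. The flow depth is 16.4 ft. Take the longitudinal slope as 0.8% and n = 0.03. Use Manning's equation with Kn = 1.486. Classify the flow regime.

Flow area A = b·y = 19 × 16.4 = 311.6 ft². Wetted perimeter P = b + 2y = 19 + 2×16.4 = 51.8 ft.
Hydraulic radius R = A/P = 311.6/51.8 = 6.015 ft.
V = (1.486/n) R^(2/3) √S = (1.486/0.03) × 6.015^(2/3) × √0.008 = 14.65 ft/s. Hydraulic depth D_h = A/T = 311.6/19 = 16.4 ft.
Froude number Fr = V/√(g·D_h) = 14.65/√(32.2×16.4) = 0.638, which is less than 1, so the flow is subcritical.

subcritical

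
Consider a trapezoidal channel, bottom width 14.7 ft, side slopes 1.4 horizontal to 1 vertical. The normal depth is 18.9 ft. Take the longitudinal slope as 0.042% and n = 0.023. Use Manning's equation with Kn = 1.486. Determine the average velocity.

With bottom width b = 14.7 ft and side slope z = 1.4: A = (b + zy)y = (14.7 + 1.4×18.9)×18.9 = 777.9 ft²; P = b + 2y√(1+z²) = 14.7 + 2×18.9×1.72 = 79.73 ft.
Hydraulic radius R = A/P = 777.9/79.73 = 9.757 ft.
From Manning's equation, V = (1.486/n) R^(2/3) S^(1/2) = (1.486/0.023) × 9.757^(2/3) × 0.00042^(1/2) = 6.05 ft/s.

V = 6.05 ft/s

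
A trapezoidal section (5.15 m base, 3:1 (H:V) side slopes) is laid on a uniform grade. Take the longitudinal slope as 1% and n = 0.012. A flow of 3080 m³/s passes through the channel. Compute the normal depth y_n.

y_n = 6.52 m

Manning's equation rearranged: A R^(2/3) = nQ / (1·√S) = 0.012 × 3080 / (√0.01) = 369.6.
Try y = 4.67 m: A R^(2/3) = 168.3 — low.
Try y = 6.52 m: A R^(2/3) = 369.5 — close enough.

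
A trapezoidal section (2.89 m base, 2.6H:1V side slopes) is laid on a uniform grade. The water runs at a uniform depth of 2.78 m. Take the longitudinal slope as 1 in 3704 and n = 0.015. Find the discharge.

Q = 40.9 m³/s

With bottom width b = 2.89 m and side slope z = 2.6: A = (b + zy)y = (2.89 + 2.6×2.78)×2.78 = 28.13 m²; P = b + 2y√(1+z²) = 2.89 + 2×2.78×2.786 = 18.38 m.
Hydraulic radius R = A/P = 28.13/18.38 = 1.53 m.
Manning's equation: Q = (1/n) A R^(2/3) S^(1/2) = (1/0.015) × 28.13 × 1.53^(2/3) × 0.00027^(1/2) = 40.9 m³/s.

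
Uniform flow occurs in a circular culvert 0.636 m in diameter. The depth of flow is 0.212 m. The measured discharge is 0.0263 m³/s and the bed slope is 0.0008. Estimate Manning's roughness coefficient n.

n = 0.024

For a circular section of diameter D = 0.636 m at depth y = 0.212 m, the central angle is θ = 2 arccos(1 − 2y/D) = 2.462 rad. Then A = (D²/8)(θ − sin θ) = 0.0927 m² and P = Dθ/2 = 0.7829 m.
Hydraulic radius R = A/P = 0.0927/0.7829 = 0.1184 m.
Rearranging Manning's equation: n = (1/Q) A R^(2/3) S^(1/2) = (1/0.0263) × 0.0927 × 0.1184^(2/3) × √0.0008 = 0.024.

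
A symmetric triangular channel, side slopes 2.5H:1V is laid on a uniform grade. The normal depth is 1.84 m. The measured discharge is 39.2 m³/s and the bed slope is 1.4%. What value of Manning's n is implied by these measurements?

For a triangular section with side slope z = 2.5: A = zy² = 2.5×1.84² = 8.464 m²; P = 2y√(1+z²) = 2×1.84×2.693 = 9.909 m.
Hydraulic radius R = A/P = 8.464/9.909 = 0.8542 m.
Rearranging Manning's equation: n = (1/Q) A R^(2/3) S^(1/2) = (1/39.2) × 8.464 × 0.8542^(2/3) × √0.014 = 0.023.

n = 0.023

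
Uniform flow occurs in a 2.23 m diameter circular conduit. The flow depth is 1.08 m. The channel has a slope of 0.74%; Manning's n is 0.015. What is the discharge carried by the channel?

For a circular section of diameter D = 2.23 m at depth y = 1.08 m, the central angle is θ = 2 arccos(1 − 2y/D) = 3.079 rad. Then A = (D²/8)(θ − sin θ) = 1.875 m² and P = Dθ/2 = 3.433 m.
Hydraulic radius R = A/P = 1.875/3.433 = 0.5461 m.
Manning's equation: Q = (1/n) A R^(2/3) S^(1/2) = (1/0.015) × 1.875 × 0.5461^(2/3) × 0.0074^(1/2) = 7.18 m³/s.

Q = 7.18 m³/s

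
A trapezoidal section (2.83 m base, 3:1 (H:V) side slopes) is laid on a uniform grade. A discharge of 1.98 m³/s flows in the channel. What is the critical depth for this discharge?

y_c = 0.326 m

At critical depth, Q² T / (g A³) = 1, i.e. A³/T = Q²/g = 1.98²/9.81 = 0.3996.
At y = 0.282 m: A³/T = 0.2463 — low.
At y = 0.408 m: A³/T = 0.8574 — high.
At y = 0.326 m: A³/T = 0.3997 — matches.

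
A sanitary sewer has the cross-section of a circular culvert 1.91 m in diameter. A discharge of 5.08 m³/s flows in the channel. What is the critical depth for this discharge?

y_c = 1.1 m

At critical depth, Q² T / (g A³) = 1, i.e. A³/T = Q²/g = 5.08²/9.81 = 2.631.
At y = 1.23 m: A³/T = 4.057 — high.
At y = 0.753 m: A³/T = 0.6196 — low.
At y = 1.1 m: A³/T = 2.642 — ≈ 2.631.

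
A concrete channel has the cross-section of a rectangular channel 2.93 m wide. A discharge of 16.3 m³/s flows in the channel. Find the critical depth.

y_c = 1.47 m

For a rectangular channel, critical depth y_c = (q²/g)^(1/3) where q = Q/b = 16.3/2.93 = 5.563 m²/s.
So y_c = (5.563²/9.81)^(1/3) = 1.47 m.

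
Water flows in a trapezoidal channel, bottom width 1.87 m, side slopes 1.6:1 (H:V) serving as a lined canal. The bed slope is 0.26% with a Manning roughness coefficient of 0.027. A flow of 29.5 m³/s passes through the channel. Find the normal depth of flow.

Manning's equation rearranged: A R^(2/3) = nQ / (1·√S) = 0.027 × 29.5 / (√0.0026) = 15.62.
Trying y = 2.66 m: A R^(2/3) = 20.09 — over.
Trying y = 2.38 m: A R^(2/3) = 15.64 — matches.

y_n = 2.38 m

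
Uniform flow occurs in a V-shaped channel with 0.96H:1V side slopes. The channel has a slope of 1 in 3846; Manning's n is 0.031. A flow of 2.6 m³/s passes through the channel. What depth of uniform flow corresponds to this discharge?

Manning's equation rearranged: A R^(2/3) = nQ / (1·√S) = 0.031 × 2.6 / (√0.00026) = 4.998.
Try y = 2.79 m: A R^(2/3) = 7.303 — high.
Try y = 2.01 m: A R^(2/3) = 3.046 — low.
Try y = 2.42 m: A R^(2/3) = 4.997 — close enough.

y_n = 2.42 m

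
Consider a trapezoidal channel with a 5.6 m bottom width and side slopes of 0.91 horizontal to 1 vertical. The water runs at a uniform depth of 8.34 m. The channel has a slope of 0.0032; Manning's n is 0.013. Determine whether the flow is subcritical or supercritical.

With bottom width b = 5.6 m and side slope z = 0.91: A = (b + zy)y = (5.6 + 0.91×8.34)×8.34 = 110 m²; P = b + 2y√(1+z²) = 5.6 + 2×8.34×1.352 = 28.15 m.
Hydraulic radius R = A/P = 110/28.15 = 3.907 m.
V = (1/n) R^(2/3) √S = (1/0.013) × 3.907^(2/3) × √0.0032 = 10.79 m/s. Hydraulic depth D_h = A/T = 110/20.78 = 5.294 m.
Froude number Fr = V/√(g·D_h) = 10.79/√(9.81×5.294) = 1.5, which is greater than 1, so the flow is supercritical.

supercritical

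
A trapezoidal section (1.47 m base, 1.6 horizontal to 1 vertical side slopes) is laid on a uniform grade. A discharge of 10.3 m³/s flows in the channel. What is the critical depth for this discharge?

At critical depth, Q² T / (g A³) = 1, i.e. A³/T = Q²/g = 10.3²/9.81 = 10.81.
Try y = 1.26 m: A³/T = 15.4 — over.
Try y = 0.886 m: A³/T = 3.89 — short.
Try y = 1.15 m: A³/T = 10.71 — ≈ 10.81.

y_c = 1.15 m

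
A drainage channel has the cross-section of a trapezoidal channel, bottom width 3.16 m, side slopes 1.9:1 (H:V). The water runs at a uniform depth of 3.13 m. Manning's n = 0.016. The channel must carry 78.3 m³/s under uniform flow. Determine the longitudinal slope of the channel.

S = 0.000939

With bottom width b = 3.16 m and side slope z = 1.9: A = (b + zy)y = (3.16 + 1.9×3.13)×3.13 = 28.5 m²; P = b + 2y√(1+z²) = 3.16 + 2×3.13×2.147 = 16.6 m.
Hydraulic radius R = A/P = 28.5/16.6 = 1.717 m.
From Manning's equation, S = [nQ / (1 A R^(2/3))]² = [0.016 × 78.3 / (1 × 28.5 × 1.717^(2/3))]² = 0.000939.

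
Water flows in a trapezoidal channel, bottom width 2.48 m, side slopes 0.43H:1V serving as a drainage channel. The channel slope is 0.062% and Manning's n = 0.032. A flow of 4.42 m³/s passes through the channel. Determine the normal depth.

y_n = 1.83 m

Manning's equation rearranged: A R^(2/3) = nQ / (1·√S) = 0.032 × 4.42 / (√0.00062) = 5.68.
Try y = 1.46 m: A R^(2/3) = 3.916 — too small.
Try y = 2.19 m: A R^(2/3) = 7.662 — too large.
Try y = 1.83 m: A R^(2/3) = 5.675 — close enough.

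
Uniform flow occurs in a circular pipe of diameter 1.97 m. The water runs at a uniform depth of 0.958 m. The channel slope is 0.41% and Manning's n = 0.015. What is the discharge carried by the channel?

For a circular section of diameter D = 1.97 m at depth y = 0.958 m, the central angle is θ = 2 arccos(1 − 2y/D) = 3.087 rad. Then A = (D²/8)(θ − sin θ) = 1.471 m² and P = Dθ/2 = 3.04 m.
Hydraulic radius R = A/P = 1.471/3.04 = 0.4838 m.
Manning's equation: Q = (1/n) A R^(2/3) S^(1/2) = (1/0.015) × 1.471 × 0.4838^(2/3) × 0.0041^(1/2) = 3.87 m³/s.

Q = 3.87 m³/s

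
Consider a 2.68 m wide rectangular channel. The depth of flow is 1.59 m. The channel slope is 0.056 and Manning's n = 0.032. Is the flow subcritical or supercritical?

Flow area A = b·y = 2.68 × 1.59 = 4.261 m². Wetted perimeter P = b + 2y = 2.68 + 2×1.59 = 5.86 m.
Hydraulic radius R = A/P = 4.261/5.86 = 0.7272 m.
V = (1/n) R^(2/3) √S = (1/0.032) × 0.7272^(2/3) × √0.056 = 5.98 m/s. Hydraulic depth D_h = A/T = 4.261/2.68 = 1.59 m.
Froude number Fr = V/√(g·D_h) = 5.98/√(9.81×1.59) = 1.51, which is greater than 1, so the flow is supercritical.

supercritical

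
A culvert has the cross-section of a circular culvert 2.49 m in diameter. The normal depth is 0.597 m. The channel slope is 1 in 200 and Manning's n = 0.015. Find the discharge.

For a circular section of diameter D = 2.49 m at depth y = 0.597 m, the central angle is θ = 2 arccos(1 − 2y/D) = 2.047 rad. Then A = (D²/8)(θ − sin θ) = 0.8974 m² and P = Dθ/2 = 2.548 m.
Hydraulic radius R = A/P = 0.8974/2.548 = 0.3522 m.
Manning's equation: Q = (1/n) A R^(2/3) S^(1/2) = (1/0.015) × 0.8974 × 0.3522^(2/3) × 0.005^(1/2) = 2.11 m³/s.

Q = 2.11 m³/s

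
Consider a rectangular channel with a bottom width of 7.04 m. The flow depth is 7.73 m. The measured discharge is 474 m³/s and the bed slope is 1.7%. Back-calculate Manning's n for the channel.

n = 0.027

Flow area A = b·y = 7.04 × 7.73 = 54.42 m². Wetted perimeter P = b + 2y = 7.04 + 2×7.73 = 22.5 m.
Hydraulic radius R = A/P = 54.42/22.5 = 2.419 m.
Rearranging Manning's equation: n = (1/Q) A R^(2/3) S^(1/2) = (1/474) × 54.42 × 2.419^(2/3) × √0.017 = 0.027.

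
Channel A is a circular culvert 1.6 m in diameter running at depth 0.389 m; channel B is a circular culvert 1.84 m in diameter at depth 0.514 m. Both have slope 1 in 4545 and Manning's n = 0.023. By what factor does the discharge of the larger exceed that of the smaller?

1.91

Channel A: For a circular section of diameter D = 1.6 m at depth y = 0.389 m, the central angle is θ = 2 arccos(1 − 2y/D) = 2.062 rad. Then A = (D²/8)(θ − sin θ) = 0.3779 m² and P = Dθ/2 = 1.65 m. Hydraulic radius R = A/P = 0.3779/1.65 = 0.229 m. Q_A = (1/0.023)·0.3779·0.229^(2/3)·√0.00022 = 0.09123 m³/s.
Channel B: For a circular section of diameter D = 1.84 m at depth y = 0.514 m, the central angle is θ = 2 arccos(1 − 2y/D) = 2.227 rad. Then A = (D²/8)(θ − sin θ) = 0.6075 m² and P = Dθ/2 = 2.049 m. Hydraulic radius R = A/P = 0.6075/2.049 = 0.2964 m. Q_B = (1/0.023)·0.6075·0.2964^(2/3)·√0.00022 = 0.1742 m³/s.
The larger discharge is 0.1742 m³/s and the smaller is 0.09123 m³/s; the ratio is 1.91.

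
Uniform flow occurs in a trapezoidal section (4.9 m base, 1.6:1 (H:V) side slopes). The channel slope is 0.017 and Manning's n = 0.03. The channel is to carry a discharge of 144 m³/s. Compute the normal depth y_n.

y_n = 2.64 m

Manning's equation rearranged: A R^(2/3) = nQ / (1·√S) = 0.03 × 144 / (√0.017) = 33.13.
Trying y = 2.98 m: A R^(2/3) = 42.39 — over.
Trying y = 2.22 m: A R^(2/3) = 23.63 — short.
Trying y = 2.64 m: A R^(2/3) = 33.23 — close enough.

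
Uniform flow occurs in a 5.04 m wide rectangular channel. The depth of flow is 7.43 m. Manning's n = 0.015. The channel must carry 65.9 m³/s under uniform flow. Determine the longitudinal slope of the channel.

S = 0.0003

Flow area A = b·y = 5.04 × 7.43 = 37.45 m². Wetted perimeter P = b + 2y = 5.04 + 2×7.43 = 19.9 m.
Hydraulic radius R = A/P = 37.45/19.9 = 1.882 m.
From Manning's equation, S = [nQ / (1 A R^(2/3))]² = [0.015 × 65.9 / (1 × 37.45 × 1.882^(2/3))]² = 0.0003.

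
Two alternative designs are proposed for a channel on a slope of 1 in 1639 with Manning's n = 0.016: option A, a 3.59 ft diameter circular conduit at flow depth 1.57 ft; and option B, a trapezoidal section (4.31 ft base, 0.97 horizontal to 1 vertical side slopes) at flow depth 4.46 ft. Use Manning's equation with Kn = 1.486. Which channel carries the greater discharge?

channel B

Channel A: For a circular section of diameter D = 3.59 ft at depth y = 1.57 ft, the central angle is θ = 2 arccos(1 − 2y/D) = 2.89 rad. Then A = (D²/8)(θ − sin θ) = 4.256 ft² and P = Dθ/2 = 5.188 ft. Hydraulic radius R = A/P = 4.256/5.188 = 0.8203 ft. Q_A = (1.486/0.016)·4.256·0.8203^(2/3)·√0.0006101 = 8.555 ft³/s.
Channel B: With bottom width b = 4.31 ft and side slope z = 0.97: A = (b + zy)y = (4.31 + 0.97×4.46)×4.46 = 38.52 ft²; P = b + 2y√(1+z²) = 4.31 + 2×4.46×1.393 = 16.74 ft. Hydraulic radius R = A/P = 38.52/16.74 = 2.301 ft. Q_B = (1.486/0.016)·38.52·2.301^(2/3)·√0.0006101 = 154 ft³/s.
Q_A = 8.555 ft³/s vs Q_B = 154 ft³/s, so channel B carries more.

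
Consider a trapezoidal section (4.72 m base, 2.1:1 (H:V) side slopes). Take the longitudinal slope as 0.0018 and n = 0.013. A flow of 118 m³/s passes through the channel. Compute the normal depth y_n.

y_n = 2.61 m

Manning's equation rearranged: A R^(2/3) = nQ / (1·√S) = 0.013 × 118 / (√0.0018) = 36.16.
At y = 2.93 m: A R^(2/3) = 46.02 — high.
At y = 1.94 m: A R^(2/3) = 19.7 — low.
At y = 2.61 m: A R^(2/3) = 36.1 — ≈ 36.16.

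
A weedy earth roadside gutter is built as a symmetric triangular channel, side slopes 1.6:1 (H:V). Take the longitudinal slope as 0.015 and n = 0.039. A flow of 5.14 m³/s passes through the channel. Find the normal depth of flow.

Manning's equation rearranged: A R^(2/3) = nQ / (1·√S) = 0.039 × 5.14 / (√0.015) = 1.637.
Trying y = 1.38 m: A R^(2/3) = 2.132 — over.
Trying y = 1.25 m: A R^(2/3) = 1.637 — matches.

y_n = 1.25 m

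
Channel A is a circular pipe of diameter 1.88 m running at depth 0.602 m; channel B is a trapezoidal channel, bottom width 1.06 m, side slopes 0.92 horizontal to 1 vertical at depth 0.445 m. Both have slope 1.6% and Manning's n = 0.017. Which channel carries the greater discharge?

channel A

Channel A: For a circular section of diameter D = 1.88 m at depth y = 0.602 m, the central angle is θ = 2 arccos(1 − 2y/D) = 2.406 rad. Then A = (D²/8)(θ − sin θ) = 0.7665 m² and P = Dθ/2 = 2.262 m. Hydraulic radius R = A/P = 0.7665/2.262 = 0.3389 m. Q_A = (1/0.017)·0.7665·0.3389^(2/3)·√0.016 = 2.772 m³/s.
Channel B: With bottom width b = 1.06 m and side slope z = 0.92: A = (b + zy)y = (1.06 + 0.92×0.445)×0.445 = 0.6539 m²; P = b + 2y√(1+z²) = 1.06 + 2×0.445×1.359 = 2.269 m. Hydraulic radius R = A/P = 0.6539/2.269 = 0.2881 m. Q_B = (1/0.017)·0.6539·0.2881^(2/3)·√0.016 = 2.122 m³/s.
Q_A = 2.772 m³/s vs Q_B = 2.122 m³/s, so channel A carries more.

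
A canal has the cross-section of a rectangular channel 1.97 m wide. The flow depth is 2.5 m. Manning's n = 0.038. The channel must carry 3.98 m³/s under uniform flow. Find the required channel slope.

S = 0.0015

Flow area A = b·y = 1.97 × 2.5 = 4.925 m². Wetted perimeter P = b + 2y = 1.97 + 2×2.5 = 6.97 m.
Hydraulic radius R = A/P = 4.925/6.97 = 0.7066 m.
From Manning's equation, S = [nQ / (1 A R^(2/3))]² = [0.038 × 3.98 / (1 × 4.925 × 0.7066^(2/3))]² = 0.0015.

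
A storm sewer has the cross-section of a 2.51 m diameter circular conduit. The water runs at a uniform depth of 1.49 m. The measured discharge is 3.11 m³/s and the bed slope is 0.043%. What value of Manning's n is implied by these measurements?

n = 0.016

For a circular section of diameter D = 2.51 m at depth y = 1.49 m, the central angle is θ = 2 arccos(1 − 2y/D) = 3.518 rad. Then A = (D²/8)(θ − sin θ) = 3.06 m² and P = Dθ/2 = 4.415 m.
Hydraulic radius R = A/P = 3.06/4.415 = 0.6931 m.
Rearranging Manning's equation: n = (1/Q) A R^(2/3) S^(1/2) = (1/3.11) × 3.06 × 0.6931^(2/3) × √0.00043 = 0.016.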